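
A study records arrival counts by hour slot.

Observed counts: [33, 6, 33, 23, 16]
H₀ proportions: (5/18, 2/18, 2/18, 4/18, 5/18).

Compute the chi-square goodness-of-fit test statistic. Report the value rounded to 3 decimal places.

test statistic = 45.284

n = 111; E_i = n·p_i = [30.83, 12.33, 12.33, 24.67, 30.83]
χ² = (33−30.83)²/30.83 + (6−12.33)²/12.33 + (33−12.33)²/12.33 + (23−24.67)²/24.67 + (16−30.83)²/30.83 = 45.2838
df = 4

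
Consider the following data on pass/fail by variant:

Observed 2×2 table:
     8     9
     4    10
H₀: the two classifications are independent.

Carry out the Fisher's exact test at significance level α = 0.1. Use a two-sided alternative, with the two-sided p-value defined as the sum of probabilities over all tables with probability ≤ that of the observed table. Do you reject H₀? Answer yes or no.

reject H₀: no

Margins: r₁=17, r₂=14, c₁=12, c₂=19, n=31
p_obs = C(17,8)·C(14,4)/C(31,12); sum pmf over tables with pmf ≤ p_obs
p-value (two-sided) = 0.46074
At α=0.1: p ≥ α → fail to reject H₀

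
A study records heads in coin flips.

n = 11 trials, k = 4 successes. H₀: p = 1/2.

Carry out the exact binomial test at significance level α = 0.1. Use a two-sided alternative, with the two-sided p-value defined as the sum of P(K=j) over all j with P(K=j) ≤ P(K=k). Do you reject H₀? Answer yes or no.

reject H₀: no

Exact binomial: n=11, k=4, p₀=1/2=0.5000
P(X=j) = C(n,j)·p₀^j·(1−p₀)^(n−j); p = Σ P(X=j) over j with P(X=j) ≤ P(X=4)
p-value (two-sided) = 0.54883
At α=0.1: p ≥ α → fail to reject H₀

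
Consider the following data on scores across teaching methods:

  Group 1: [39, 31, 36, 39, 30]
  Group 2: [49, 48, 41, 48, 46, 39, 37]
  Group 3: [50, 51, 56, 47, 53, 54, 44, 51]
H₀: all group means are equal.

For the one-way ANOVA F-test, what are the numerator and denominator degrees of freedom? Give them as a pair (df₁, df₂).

degrees of freedom = [2, 17]

k = 3 groups, N = 20 total
df = (k−1, N−k) = (3−1, 20−3) = (2, 17)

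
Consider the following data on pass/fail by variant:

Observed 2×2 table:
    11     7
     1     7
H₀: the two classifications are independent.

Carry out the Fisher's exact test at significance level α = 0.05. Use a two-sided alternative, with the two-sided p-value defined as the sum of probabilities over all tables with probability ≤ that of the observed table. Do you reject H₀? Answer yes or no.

Margins: r₁=18, r₂=8, c₁=12, c₂=14, n=26
p_obs = C(18,11)·C(8,1)/C(26,12); sum pmf over tables with pmf ≤ p_obs
p-value (two-sided) = 0.03570
At α=0.05: p < α → reject H₀

reject H₀: yes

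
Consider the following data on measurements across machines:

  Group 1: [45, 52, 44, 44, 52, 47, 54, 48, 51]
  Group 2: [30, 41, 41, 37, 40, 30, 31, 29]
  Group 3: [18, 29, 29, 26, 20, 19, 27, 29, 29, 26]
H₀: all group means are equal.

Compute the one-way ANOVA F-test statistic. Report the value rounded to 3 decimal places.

test statistic = 62.436

Group means [48.56, 34.88, 25.20], grand mean 35.852
SSB = Σnᵢ(x̄ᵢ−x̄)² = 2594.710; SSW = ΣΣ(x−x̄ᵢ)² = 498.697
MSB = 2594.710/2 = 1297.3551; MSW = 498.697/24 = 20.7791
F = MSB/MSW = 62.4357
df = (2, 24)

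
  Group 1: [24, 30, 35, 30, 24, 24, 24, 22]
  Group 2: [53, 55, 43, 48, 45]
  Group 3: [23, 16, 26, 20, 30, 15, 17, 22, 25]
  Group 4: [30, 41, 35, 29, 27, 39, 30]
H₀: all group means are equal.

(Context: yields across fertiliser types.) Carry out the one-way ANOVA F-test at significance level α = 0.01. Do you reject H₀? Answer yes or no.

Group means [26.62, 48.80, 21.56, 33.00], grand mean 30.414
SSB = Σnᵢ(x̄ᵢ−x̄)² = 2558.137; SSW = ΣΣ(x−x̄ᵢ)² = 622.897
MSB = 2558.137/3 = 852.7124; MSW = 622.897/25 = 24.9159
F = MSB/MSW = 34.2236
df = (3, 25)
p-value (upper-tail) = 0.00000
At α=0.01: p < α → reject H₀

reject H₀: yes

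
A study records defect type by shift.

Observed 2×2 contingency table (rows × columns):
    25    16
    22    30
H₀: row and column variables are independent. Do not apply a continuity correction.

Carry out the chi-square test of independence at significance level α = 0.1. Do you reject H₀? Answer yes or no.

Row totals [41, 52], col totals [47, 46], n=93
χ² = (25−20.72)²/20.72 + (16−20.28)²/20.28 + (22−26.28)²/26.28 + (30−25.72)²/25.72 = 3.1960
df = 1
p-value (upper-tail) = 0.07382
At α=0.1: p < α → reject H₀

reject H₀: yes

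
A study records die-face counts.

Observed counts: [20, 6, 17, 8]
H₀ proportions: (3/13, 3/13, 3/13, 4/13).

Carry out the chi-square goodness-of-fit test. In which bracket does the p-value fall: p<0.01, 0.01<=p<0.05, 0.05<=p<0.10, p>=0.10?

p-value bracket: p<0.01

n = 51; E_i = n·p_i = [11.77, 11.77, 11.77, 15.69]
χ² = (20−11.77)²/11.77 + (6−11.77)²/11.77 + (17−11.77)²/11.77 + (8−15.69)²/15.69 = 14.6797
df = 3
p-value (upper-tail) = 0.00211
→ bracket: p<0.01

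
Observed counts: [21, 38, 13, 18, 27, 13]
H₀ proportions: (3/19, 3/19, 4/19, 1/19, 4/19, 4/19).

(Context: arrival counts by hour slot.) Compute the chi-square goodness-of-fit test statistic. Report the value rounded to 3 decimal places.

n = 130; E_i = n·p_i = [20.53, 20.53, 27.37, 6.84, 27.37, 27.37]
χ² = (21−20.53)²/20.53 + (38−20.53)²/20.53 + (13−27.37)²/27.37 + (18−6.84)²/6.84 + (27−27.37)²/27.37 + (13−27.37)²/27.37 = 48.1737
df = 5

test statistic = 48.174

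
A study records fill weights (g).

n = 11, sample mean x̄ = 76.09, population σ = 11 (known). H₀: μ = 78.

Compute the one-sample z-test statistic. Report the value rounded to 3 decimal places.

SE = σ/√n = 11/√11 = 3.3166
z = (x̄−μ₀)/SE = (76.09−78)/3.3166 = -0.5759

test statistic = -0.576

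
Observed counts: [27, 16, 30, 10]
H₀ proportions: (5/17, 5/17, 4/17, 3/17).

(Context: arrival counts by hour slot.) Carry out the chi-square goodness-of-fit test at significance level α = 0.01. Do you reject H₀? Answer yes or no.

n = 83; E_i = n·p_i = [24.41, 24.41, 19.53, 14.65]
χ² = (27−24.41)²/24.41 + (16−24.41)²/24.41 + (30−19.53)²/19.53 + (10−14.65)²/14.65 = 10.2610
df = 3
p-value (upper-tail) = 0.01647
At α=0.01: p ≥ α → fail to reject H₀

reject H₀: no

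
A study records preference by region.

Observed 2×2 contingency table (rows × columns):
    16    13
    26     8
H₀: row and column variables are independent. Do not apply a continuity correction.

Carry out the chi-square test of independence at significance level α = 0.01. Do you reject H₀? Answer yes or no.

Row totals [29, 34], col totals [42, 21], n=63
χ² = (16−19.33)²/19.33 + (13−9.67)²/9.67 + (26−22.67)²/22.67 + (8−11.33)²/11.33 = 3.1947
df = 1
p-value (upper-tail) = 0.07388
At α=0.01: p ≥ α → fail to reject H₀

reject H₀: no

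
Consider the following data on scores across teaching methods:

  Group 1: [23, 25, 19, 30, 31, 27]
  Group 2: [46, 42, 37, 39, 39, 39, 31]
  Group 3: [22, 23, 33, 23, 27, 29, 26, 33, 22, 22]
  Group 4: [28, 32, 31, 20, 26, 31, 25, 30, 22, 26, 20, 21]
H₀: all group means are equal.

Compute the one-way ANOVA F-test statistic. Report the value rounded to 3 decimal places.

Group means [25.83, 39.00, 26.00, 26.00], grand mean 28.571
SSB = Σnᵢ(x̄ᵢ−x̄)² = 951.738; SSW = ΣΣ(x−x̄ᵢ)² = 620.833
MSB = 951.738/3 = 317.2460; MSW = 620.833/31 = 20.0269
F = MSB/MSW = 15.8410
df = (3, 31)

test statistic = 15.841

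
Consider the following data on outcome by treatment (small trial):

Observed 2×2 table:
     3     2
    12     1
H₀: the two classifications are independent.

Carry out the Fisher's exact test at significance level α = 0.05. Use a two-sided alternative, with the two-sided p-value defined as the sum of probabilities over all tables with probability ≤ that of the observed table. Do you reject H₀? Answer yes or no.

Margins: r₁=5, r₂=13, c₁=15, c₂=3, n=18
p_obs = C(5,3)·C(13,12)/C(18,15); sum pmf over tables with pmf ≤ p_obs
p-value (two-sided) = 0.17157
At α=0.05: p ≥ α → fail to reject H₀

reject H₀: no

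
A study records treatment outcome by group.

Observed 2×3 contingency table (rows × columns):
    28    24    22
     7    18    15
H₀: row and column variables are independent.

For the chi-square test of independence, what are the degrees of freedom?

df = (r−1)(c−1) = (2−1)·(3−1) = 2

degrees of freedom = 2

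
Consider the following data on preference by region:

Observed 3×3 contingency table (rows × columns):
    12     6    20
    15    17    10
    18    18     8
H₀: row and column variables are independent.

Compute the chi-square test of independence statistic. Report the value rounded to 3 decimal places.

test statistic = 14.306

Row totals [38, 42, 44], col totals [45, 41, 38], n=124
χ² = (12−13.79)²/13.79 + (6−12.56)²/12.56 + (20−11.65)²/11.65 + (15−15.24)²/15.24 + (17−13.89)²/13.89 + (10−12.87)²/12.87 + (18−15.97)²/15.97 + (18−14.55)²/14.55 + (8−13.48)²/13.48 = 14.3062
df = 4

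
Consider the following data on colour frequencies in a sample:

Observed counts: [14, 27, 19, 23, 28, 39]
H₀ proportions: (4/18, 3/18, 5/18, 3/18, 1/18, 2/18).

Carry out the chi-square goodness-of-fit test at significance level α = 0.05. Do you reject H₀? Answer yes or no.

reject H₀: yes

n = 150; E_i = n·p_i = [33.33, 25.00, 41.67, 25.00, 8.33, 16.67]
χ² = (14−33.33)²/33.33 + (27−25.00)²/25.00 + (19−41.67)²/41.67 + (23−25.00)²/25.00 + (28−8.33)²/8.33 + (39−16.67)²/16.67 = 100.2040
df = 5
p-value (upper-tail) = 0.00000
At α=0.05: p < α → reject H₀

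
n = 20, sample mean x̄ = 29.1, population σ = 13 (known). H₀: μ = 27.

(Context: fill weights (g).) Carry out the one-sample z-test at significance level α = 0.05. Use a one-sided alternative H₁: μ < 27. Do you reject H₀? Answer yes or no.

SE = σ/√n = 13/√20 = 2.9069
z = (x̄−μ₀)/SE = (29.1−27)/2.9069 = 0.7224
p-value (one-sided, H₁ less) = 0.76498
At α=0.05: p ≥ α → fail to reject H₀

reject H₀: no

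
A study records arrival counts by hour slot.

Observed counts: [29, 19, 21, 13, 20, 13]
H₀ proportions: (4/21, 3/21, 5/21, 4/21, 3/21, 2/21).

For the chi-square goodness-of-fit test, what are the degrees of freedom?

df = k − 1 = 6 − 1 = 5

degrees of freedom = 5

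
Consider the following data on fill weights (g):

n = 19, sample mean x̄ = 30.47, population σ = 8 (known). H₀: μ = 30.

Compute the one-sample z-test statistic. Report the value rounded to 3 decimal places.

SE = σ/√n = 8/√19 = 1.8353
z = (x̄−μ₀)/SE = (30.47−30)/1.8353 = 0.2561

test statistic = 0.256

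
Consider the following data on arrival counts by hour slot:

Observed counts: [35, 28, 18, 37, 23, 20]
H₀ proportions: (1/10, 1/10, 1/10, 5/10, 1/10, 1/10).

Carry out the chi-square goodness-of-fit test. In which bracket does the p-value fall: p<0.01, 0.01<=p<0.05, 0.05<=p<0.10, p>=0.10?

p-value bracket: p<0.01

n = 161; E_i = n·p_i = [16.10, 16.10, 16.10, 80.50, 16.10, 16.10]
χ² = (35−16.10)²/16.10 + (28−16.10)²/16.10 + (18−16.10)²/16.10 + (37−80.50)²/80.50 + (23−16.10)²/16.10 + (20−16.10)²/16.10 = 58.6149
df = 5
p-value (upper-tail) = 0.00000
→ bracket: p<0.01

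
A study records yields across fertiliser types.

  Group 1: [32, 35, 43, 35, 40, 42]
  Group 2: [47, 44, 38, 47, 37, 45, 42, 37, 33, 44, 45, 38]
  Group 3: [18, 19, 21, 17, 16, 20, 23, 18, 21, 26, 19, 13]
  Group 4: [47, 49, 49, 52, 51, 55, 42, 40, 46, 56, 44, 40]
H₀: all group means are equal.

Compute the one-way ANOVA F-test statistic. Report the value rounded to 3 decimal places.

Group means [37.83, 41.42, 19.25, 47.58], grand mean 36.333
SSB = Σnᵢ(x̄ᵢ−x̄)² = 5344.417; SSW = ΣΣ(x−x̄ᵢ)² = 780.917
MSB = 5344.417/3 = 1781.4722; MSW = 780.917/38 = 20.5504
F = MSB/MSW = 86.6878
df = (3, 38)

test statistic = 86.688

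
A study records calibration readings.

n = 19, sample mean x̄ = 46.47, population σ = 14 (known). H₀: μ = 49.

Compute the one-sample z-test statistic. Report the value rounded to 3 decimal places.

test statistic = -0.788

SE = σ/√n = 14/√19 = 3.2118
z = (x̄−μ₀)/SE = (46.47−49)/3.2118 = -0.7877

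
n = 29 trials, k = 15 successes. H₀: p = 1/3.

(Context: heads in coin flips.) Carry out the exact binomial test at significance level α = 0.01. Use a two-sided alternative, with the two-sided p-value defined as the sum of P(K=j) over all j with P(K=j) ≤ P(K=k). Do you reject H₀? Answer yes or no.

Exact binomial: n=29, k=15, p₀=1/3=0.3333
P(X=j) = C(n,j)·p₀^j·(1−p₀)^(n−j); p = Σ P(X=j) over j with P(X=j) ≤ P(X=15)
p-value (two-sided) = 0.04724
At α=0.01: p ≥ α → fail to reject H₀

reject H₀: no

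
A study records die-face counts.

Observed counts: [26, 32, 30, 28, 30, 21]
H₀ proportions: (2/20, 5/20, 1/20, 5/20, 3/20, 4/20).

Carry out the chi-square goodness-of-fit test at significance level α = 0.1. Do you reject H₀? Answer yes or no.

reject H₀: yes

n = 167; E_i = n·p_i = [16.70, 41.75, 8.35, 41.75, 25.05, 33.40]
χ² = (26−16.70)²/16.70 + (32−41.75)²/41.75 + (30−8.35)²/8.35 + (28−41.75)²/41.75 + (30−25.05)²/25.05 + (21−33.40)²/33.40 = 73.7006
df = 5
p-value (upper-tail) = 0.00000
At α=0.1: p < α → reject H₀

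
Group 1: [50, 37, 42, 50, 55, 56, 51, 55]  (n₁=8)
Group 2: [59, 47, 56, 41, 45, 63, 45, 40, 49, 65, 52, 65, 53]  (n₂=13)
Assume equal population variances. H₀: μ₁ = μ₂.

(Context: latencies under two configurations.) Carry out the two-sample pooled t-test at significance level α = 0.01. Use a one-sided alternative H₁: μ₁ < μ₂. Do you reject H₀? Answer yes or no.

reject H₀: no

x̄₁=49.500, s₁=6.740, n₁=8
x̄₂=52.308, s₂=8.760, n₂=13
s_p² = [7·6.740² + 12·8.760²]/19 = 65.1984
SE = √(s_p²·(1/8+1/13)) = 3.6284
t = (49.500−52.308)/3.6284 = -0.7738
df = 19
p-value (one-sided, H₁ less) = 0.22428
At α=0.01: p ≥ α → fail to reject H₀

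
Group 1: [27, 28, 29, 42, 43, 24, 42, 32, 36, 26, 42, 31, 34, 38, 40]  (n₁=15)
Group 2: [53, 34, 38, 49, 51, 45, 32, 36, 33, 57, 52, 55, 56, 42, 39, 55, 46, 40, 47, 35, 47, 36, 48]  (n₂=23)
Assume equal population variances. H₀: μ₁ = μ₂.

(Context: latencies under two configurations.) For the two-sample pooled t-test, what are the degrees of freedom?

degrees of freedom = 36

df = n₁ + n₂ − 2 = 15 + 23 − 2 = 36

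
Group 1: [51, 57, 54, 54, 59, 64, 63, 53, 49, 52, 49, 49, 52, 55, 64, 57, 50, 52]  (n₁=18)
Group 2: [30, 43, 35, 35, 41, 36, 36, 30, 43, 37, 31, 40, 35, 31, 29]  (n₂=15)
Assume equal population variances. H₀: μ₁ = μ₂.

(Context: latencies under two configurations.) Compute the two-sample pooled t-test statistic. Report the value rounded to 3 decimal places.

x̄₁=54.667, s₁=5.029, n₁=18
x̄₂=35.467, s₂=4.704, n₂=15
s_p² = [17·5.029² + 14·4.704²]/31 = 23.8624
SE = √(s_p²·(1/18+1/15)) = 1.7078
t = (54.667−35.467)/1.7078 = 11.2427
df = 31

test statistic = 11.243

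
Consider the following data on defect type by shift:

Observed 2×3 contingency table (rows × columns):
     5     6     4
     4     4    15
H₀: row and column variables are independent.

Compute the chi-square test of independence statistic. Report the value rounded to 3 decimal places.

Row totals [15, 23], col totals [9, 10, 19], n=38
χ² = (5−3.55)²/3.55 + (6−3.95)²/3.95 + (4−7.50)²/7.50 + (4−5.45)²/5.45 + (4−6.05)²/6.05 + (15−11.50)²/11.50 = 5.4363
df = 2

test statistic = 5.436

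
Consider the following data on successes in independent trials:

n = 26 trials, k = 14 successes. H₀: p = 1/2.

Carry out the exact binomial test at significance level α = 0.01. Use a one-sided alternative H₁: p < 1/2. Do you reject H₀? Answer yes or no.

reject H₀: no

Exact binomial: n=26, k=14, p₀=1/2=0.5000
P(X≤14) from Σ C(n,i)·p₀^i·(1−p₀)^(n−i)
p-value (one-sided, H₁ less) = 0.72140
At α=0.01: p ≥ α → fail to reject H₀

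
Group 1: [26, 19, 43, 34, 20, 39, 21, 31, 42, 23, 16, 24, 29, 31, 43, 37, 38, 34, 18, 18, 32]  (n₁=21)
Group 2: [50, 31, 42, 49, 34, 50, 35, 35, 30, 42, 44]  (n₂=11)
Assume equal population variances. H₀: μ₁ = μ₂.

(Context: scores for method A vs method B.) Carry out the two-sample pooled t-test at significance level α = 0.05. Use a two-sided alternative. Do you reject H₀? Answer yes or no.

x̄₁=29.429, s₁=8.931, n₁=21
x̄₂=40.182, s₂=7.561, n₂=11
s_p² = [20·8.931² + 10·7.561²]/30 = 72.2260
SE = √(s_p²·(1/21+1/11)) = 3.1631
t = (29.429−40.182)/3.1631 = -3.3996
df = 30
p-value (two-sided) = 0.00193
At α=0.05: p < α → reject H₀

reject H₀: yes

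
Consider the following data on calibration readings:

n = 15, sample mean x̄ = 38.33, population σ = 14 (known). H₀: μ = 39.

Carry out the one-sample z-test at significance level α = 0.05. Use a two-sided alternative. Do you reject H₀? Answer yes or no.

reject H₀: no

SE = σ/√n = 14/√15 = 3.6148
z = (x̄−μ₀)/SE = (38.33−39)/3.6148 = -0.1853
p-value (two-sided) = 0.85295
At α=0.05: p ≥ α → fail to reject H₀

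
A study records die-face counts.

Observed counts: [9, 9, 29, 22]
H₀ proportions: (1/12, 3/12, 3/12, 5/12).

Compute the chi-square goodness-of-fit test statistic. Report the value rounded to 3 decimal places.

n = 69; E_i = n·p_i = [5.75, 17.25, 17.25, 28.75]
χ² = (9−5.75)²/5.75 + (9−17.25)²/17.25 + (29−17.25)²/17.25 + (22−28.75)²/28.75 = 15.3710
df = 3

test statistic = 15.371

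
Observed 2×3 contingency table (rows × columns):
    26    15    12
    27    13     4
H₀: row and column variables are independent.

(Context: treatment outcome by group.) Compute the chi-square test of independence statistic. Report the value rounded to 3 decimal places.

Row totals [53, 44], col totals [53, 28, 16], n=97
χ² = (26−28.96)²/28.96 + (15−15.30)²/15.30 + (12−8.74)²/8.74 + (27−24.04)²/24.04 + (13−12.70)²/12.70 + (4−7.26)²/7.26 = 3.3556
df = 2

test statistic = 3.356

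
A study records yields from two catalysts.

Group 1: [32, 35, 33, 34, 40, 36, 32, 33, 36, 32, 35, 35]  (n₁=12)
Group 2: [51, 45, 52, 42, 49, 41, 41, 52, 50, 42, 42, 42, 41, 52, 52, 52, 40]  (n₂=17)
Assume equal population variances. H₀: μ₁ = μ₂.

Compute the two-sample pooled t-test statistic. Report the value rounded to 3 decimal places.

test statistic = -7.562

x̄₁=34.417, s₁=2.314, n₁=12
x̄₂=46.235, s₂=5.032, n₂=17
s_p² = [11·2.314² + 16·5.032²]/27 = 17.1843
SE = √(s_p²·(1/12+1/17)) = 1.5630
t = (34.417−46.235)/1.5630 = -7.5617
df = 27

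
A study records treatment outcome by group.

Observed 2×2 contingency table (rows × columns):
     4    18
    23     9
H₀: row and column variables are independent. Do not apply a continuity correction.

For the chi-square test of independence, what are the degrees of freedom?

df = (r−1)(c−1) = (2−1)·(2−1) = 1

degrees of freedom = 1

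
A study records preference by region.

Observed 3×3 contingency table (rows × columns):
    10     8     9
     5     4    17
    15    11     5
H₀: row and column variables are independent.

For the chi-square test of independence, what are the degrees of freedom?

df = (r−1)(c−1) = (3−1)·(3−1) = 4

degrees of freedom = 4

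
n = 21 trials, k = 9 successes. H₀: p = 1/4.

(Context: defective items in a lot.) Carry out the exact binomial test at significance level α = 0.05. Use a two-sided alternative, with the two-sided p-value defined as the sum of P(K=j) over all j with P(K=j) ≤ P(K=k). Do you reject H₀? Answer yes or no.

Exact binomial: n=21, k=9, p₀=1/4=0.2500
P(X=j) = C(n,j)·p₀^j·(1−p₀)^(n−j); p = Σ P(X=j) over j with P(X=j) ≤ P(X=9)
p-value (two-sided) = 0.07517
At α=0.05: p ≥ α → fail to reject H₀

reject H₀: no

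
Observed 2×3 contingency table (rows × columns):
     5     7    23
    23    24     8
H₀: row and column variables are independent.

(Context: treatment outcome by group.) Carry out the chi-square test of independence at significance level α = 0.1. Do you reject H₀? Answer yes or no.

reject H₀: yes

Row totals [35, 55], col totals [28, 31, 31], n=90
χ² = (5−10.89)²/10.89 + (7−12.06)²/12.06 + (23−12.06)²/12.06 + (23−17.11)²/17.11 + (24−18.94)²/18.94 + (8−18.94)²/18.94 = 24.9392
df = 2
p-value (upper-tail) = 0.00000
At α=0.1: p < α → reject H₀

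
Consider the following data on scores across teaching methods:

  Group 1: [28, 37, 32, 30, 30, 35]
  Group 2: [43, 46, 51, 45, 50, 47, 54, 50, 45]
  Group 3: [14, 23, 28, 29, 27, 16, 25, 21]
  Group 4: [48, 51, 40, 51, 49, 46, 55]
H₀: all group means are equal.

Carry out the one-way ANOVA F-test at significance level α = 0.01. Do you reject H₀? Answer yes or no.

Group means [32.00, 47.89, 22.88, 48.57], grand mean 38.200
SSB = Σnᵢ(x̄ᵢ−x̄)² = 3707.322; SSW = ΣΣ(x−x̄ᵢ)² = 507.478
MSB = 3707.322/3 = 1235.7739; MSW = 507.478/26 = 19.5184
F = MSB/MSW = 63.3133
df = (3, 26)
p-value (upper-tail) = 0.00000
At α=0.01: p < α → reject H₀

reject H₀: yes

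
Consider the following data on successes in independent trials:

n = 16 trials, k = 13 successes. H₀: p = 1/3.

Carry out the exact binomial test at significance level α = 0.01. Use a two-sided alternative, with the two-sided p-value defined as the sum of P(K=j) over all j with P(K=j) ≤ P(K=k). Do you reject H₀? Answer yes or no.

reject H₀: yes

Exact binomial: n=16, k=13, p₀=1/3=0.3333
P(X=j) = C(n,j)·p₀^j·(1−p₀)^(n−j); p = Σ P(X=j) over j with P(X=j) ≤ P(X=13)
p-value (two-sided) = 0.00012
At α=0.01: p < α → reject H₀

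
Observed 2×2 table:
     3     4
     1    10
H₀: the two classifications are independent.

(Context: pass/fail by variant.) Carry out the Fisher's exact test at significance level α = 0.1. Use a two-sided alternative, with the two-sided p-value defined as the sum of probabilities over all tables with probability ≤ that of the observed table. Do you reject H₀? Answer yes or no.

reject H₀: no

Margins: r₁=7, r₂=11, c₁=4, c₂=14, n=18
p_obs = C(7,3)·C(11,1)/C(18,4); sum pmf over tables with pmf ≤ p_obs
p-value (two-sided) = 0.24510
At α=0.1: p ≥ α → fail to reject H₀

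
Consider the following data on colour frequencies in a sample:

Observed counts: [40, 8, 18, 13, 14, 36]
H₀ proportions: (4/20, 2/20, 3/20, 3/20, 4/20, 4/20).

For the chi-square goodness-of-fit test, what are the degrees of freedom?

degrees of freedom = 5

df = k − 1 = 6 − 1 = 5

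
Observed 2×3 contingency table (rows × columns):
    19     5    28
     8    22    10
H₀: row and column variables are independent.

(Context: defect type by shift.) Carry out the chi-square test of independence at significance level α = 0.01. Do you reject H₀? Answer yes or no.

reject H₀: yes

Row totals [52, 40], col totals [27, 27, 38], n=92
χ² = (19−15.26)²/15.26 + (5−15.26)²/15.26 + (28−21.48)²/21.48 + (8−11.74)²/11.74 + (22−11.74)²/11.74 + (10−16.52)²/16.52 = 22.5296
df = 2
p-value (upper-tail) = 0.00001
At α=0.01: p < α → reject H₀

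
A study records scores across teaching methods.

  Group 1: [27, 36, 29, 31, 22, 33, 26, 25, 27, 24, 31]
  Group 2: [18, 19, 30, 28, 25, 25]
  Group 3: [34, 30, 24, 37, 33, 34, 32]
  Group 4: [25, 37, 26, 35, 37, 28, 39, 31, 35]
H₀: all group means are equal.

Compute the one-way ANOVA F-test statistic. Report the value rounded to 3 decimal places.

test statistic = 5.015

Group means [28.27, 24.17, 32.00, 32.56], grand mean 29.485
SSB = Σnᵢ(x̄ᵢ−x̄)² = 315.005; SSW = ΣΣ(x−x̄ᵢ)² = 607.237
MSB = 315.005/3 = 105.0017; MSW = 607.237/29 = 20.9392
F = MSB/MSW = 5.0146
df = (3, 29)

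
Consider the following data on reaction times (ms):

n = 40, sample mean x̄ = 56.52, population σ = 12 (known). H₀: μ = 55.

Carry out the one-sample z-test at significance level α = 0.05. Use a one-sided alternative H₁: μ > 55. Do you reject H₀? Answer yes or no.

reject H₀: no

SE = σ/√n = 12/√40 = 1.8974
z = (x̄−μ₀)/SE = (56.52−55)/1.8974 = 0.8011
p-value (one-sided, H₁ greater) = 0.21153
At α=0.05: p ≥ α → fail to reject H₀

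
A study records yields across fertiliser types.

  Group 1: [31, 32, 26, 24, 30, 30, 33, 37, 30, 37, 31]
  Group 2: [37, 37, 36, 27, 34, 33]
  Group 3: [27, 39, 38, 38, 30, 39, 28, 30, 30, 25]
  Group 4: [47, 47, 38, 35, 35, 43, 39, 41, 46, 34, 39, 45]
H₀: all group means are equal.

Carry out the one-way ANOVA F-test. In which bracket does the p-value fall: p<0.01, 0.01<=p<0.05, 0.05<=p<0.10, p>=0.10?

Group means [31.00, 34.00, 32.40, 40.75], grand mean 34.821
SSB = Σnᵢ(x̄ᵢ−x̄)² = 645.094; SSW = ΣΣ(x−x̄ᵢ)² = 750.650
MSB = 645.094/3 = 215.0312; MSW = 750.650/35 = 21.4471
F = MSB/MSW = 10.0261
df = (3, 35)
p-value (upper-tail) = 0.00007
→ bracket: p<0.01

p-value bracket: p<0.01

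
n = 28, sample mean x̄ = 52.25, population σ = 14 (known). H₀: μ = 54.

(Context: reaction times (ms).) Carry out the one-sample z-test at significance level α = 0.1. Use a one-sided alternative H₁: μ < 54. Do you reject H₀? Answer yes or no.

reject H₀: no

SE = σ/√n = 14/√28 = 2.6458
z = (x̄−μ₀)/SE = (52.25−54)/2.6458 = -0.6614
p-value (one-sided, H₁ less) = 0.25417
At α=0.1: p ≥ α → fail to reject H₀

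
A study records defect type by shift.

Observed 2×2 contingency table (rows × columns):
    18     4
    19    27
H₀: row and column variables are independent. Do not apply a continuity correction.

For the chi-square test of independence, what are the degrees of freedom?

degrees of freedom = 1

df = (r−1)(c−1) = (2−1)·(2−1) = 1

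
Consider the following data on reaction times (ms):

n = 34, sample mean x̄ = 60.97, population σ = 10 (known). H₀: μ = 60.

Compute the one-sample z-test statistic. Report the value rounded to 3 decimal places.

test statistic = 0.566

SE = σ/√n = 10/√34 = 1.7150
z = (x̄−μ₀)/SE = (60.97−60)/1.7150 = 0.5656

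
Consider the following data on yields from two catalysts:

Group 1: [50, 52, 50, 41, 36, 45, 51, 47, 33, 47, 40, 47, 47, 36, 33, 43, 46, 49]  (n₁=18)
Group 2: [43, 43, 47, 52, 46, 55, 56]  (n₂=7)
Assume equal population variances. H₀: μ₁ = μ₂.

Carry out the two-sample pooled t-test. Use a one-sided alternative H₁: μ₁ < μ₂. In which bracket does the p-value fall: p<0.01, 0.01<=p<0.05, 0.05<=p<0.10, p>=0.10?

x̄₁=44.056, s₁=6.169, n₁=18
x̄₂=48.857, s₂=5.460, n₂=7
s_p² = [17·6.169² + 6·5.460²]/23 = 35.9044
SE = √(s_p²·(1/18+1/7)) = 2.6691
t = (44.056−48.857)/2.6691 = -1.7990
df = 23
p-value (one-sided, H₁ less) = 0.04258
→ bracket: 0.01<=p<0.05

p-value bracket: 0.01<=p<0.05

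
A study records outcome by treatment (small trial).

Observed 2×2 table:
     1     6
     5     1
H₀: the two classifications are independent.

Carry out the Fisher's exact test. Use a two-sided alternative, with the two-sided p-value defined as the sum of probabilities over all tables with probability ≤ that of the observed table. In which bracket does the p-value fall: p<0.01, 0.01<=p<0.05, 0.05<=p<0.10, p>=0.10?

p-value bracket: 0.01<=p<0.05

Margins: r₁=7, r₂=6, c₁=6, c₂=7, n=13
p_obs = C(7,1)·C(6,5)/C(13,6); sum pmf over tables with pmf ≤ p_obs
p-value (two-sided) = 0.02914
→ bracket: 0.01<=p<0.05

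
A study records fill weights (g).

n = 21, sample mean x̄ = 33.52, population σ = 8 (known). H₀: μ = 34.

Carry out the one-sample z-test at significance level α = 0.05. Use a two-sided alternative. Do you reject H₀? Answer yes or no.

SE = σ/√n = 8/√21 = 1.7457
z = (x̄−μ₀)/SE = (33.52−34)/1.7457 = -0.2750
p-value (two-sided) = 0.78335
At α=0.05: p ≥ α → fail to reject H₀

reject H₀: no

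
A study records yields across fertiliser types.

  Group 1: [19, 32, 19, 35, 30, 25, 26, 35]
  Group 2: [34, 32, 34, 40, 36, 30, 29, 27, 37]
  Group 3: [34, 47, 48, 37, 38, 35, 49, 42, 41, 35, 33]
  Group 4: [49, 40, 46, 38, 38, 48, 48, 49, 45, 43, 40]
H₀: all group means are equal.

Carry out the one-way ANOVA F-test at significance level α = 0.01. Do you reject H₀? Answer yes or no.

Group means [27.62, 33.22, 39.91, 44.00], grand mean 37.000
SSB = Σnᵢ(x̄ᵢ−x̄)² = 1463.660; SSW = ΣΣ(x−x̄ᵢ)² = 968.340
MSB = 1463.660/3 = 487.8868; MSW = 968.340/35 = 27.6668
F = MSB/MSW = 17.6343
df = (3, 35)
p-value (upper-tail) = 0.00000
At α=0.01: p < α → reject H₀

reject H₀: yes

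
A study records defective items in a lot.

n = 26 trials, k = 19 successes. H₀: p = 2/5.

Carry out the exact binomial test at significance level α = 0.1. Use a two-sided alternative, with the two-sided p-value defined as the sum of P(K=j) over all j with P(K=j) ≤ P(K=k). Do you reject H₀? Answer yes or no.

reject H₀: yes

Exact binomial: n=26, k=19, p₀=2/5=0.4000
P(X=j) = C(n,j)·p₀^j·(1−p₀)^(n−j); p = Σ P(X=j) over j with P(X=j) ≤ P(X=19)
p-value (two-sided) = 0.00093
At α=0.1: p < α → reject H₀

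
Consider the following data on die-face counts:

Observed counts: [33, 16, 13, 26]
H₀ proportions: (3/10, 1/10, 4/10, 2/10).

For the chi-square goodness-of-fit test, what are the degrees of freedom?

df = k − 1 = 4 − 1 = 3

degrees of freedom = 3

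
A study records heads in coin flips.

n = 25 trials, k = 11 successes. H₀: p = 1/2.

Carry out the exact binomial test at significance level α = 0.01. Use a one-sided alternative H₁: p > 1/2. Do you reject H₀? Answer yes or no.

reject H₀: no

Exact binomial: n=25, k=11, p₀=1/2=0.5000
P(X≥11) from Σ C(n,i)·p₀^i·(1−p₀)^(n−i)
p-value (one-sided, H₁ greater) = 0.78782
At α=0.01: p ≥ α → fail to reject H₀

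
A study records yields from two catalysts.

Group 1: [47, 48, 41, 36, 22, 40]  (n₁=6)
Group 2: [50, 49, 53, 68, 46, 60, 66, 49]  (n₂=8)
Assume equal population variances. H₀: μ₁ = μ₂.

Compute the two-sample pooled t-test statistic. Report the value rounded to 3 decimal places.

test statistic = -3.365

x̄₁=39.000, s₁=9.466, n₁=6
x̄₂=55.125, s₂=8.425, n₂=8
s_p² = [5·9.466² + 7·8.425²]/12 = 78.7396
SE = √(s_p²·(1/6+1/8)) = 4.7923
t = (39.000−55.125)/4.7923 = -3.3648
df = 12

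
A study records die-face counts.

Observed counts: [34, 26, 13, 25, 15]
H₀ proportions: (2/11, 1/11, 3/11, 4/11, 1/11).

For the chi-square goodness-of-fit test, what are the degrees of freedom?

df = k − 1 = 5 − 1 = 4

degrees of freedom = 4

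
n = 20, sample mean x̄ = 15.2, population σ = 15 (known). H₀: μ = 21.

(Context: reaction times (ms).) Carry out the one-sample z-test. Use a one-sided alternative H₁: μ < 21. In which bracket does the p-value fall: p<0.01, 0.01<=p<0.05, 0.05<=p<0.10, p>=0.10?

p-value bracket: 0.01<=p<0.05

SE = σ/√n = 15/√20 = 3.3541
z = (x̄−μ₀)/SE = (15.2−21)/3.3541 = -1.7292
p-value (one-sided, H₁ less) = 0.04188
→ bracket: 0.01<=p<0.05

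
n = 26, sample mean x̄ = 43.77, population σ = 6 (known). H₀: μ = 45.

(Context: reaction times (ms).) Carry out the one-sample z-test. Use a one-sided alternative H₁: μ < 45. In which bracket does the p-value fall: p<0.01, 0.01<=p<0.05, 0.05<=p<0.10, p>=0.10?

p-value bracket: p>=0.10

SE = σ/√n = 6/√26 = 1.1767
z = (x̄−μ₀)/SE = (43.77−45)/1.1767 = -1.0453
p-value (one-sided, H₁ less) = 0.14794
→ bracket: p>=0.10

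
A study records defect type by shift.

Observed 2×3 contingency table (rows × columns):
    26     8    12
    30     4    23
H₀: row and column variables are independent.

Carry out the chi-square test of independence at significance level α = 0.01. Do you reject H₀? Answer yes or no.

reject H₀: no

Row totals [46, 57], col totals [56, 12, 35], n=103
χ² = (26−25.01)²/25.01 + (8−5.36)²/5.36 + (12−15.63)²/15.63 + (30−30.99)²/30.99 + (4−6.64)²/6.64 + (23−19.37)²/19.37 = 3.9464
df = 2
p-value (upper-tail) = 0.13901
At α=0.01: p ≥ α → fail to reject H₀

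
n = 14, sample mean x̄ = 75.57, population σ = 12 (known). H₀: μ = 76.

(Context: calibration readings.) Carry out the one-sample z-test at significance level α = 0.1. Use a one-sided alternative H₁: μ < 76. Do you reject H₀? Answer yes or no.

SE = σ/√n = 12/√14 = 3.2071
z = (x̄−μ₀)/SE = (75.57−76)/3.2071 = -0.1341
p-value (one-sided, H₁ less) = 0.44667
At α=0.1: p ≥ α → fail to reject H₀

reject H₀: no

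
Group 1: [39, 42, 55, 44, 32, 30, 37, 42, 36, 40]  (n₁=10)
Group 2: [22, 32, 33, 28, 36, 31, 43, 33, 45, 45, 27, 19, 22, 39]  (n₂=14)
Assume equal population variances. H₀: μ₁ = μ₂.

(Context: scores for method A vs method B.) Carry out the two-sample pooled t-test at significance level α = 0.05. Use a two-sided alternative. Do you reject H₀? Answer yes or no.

x̄₁=39.700, s₁=6.977, n₁=10
x̄₂=32.500, s₂=8.474, n₂=14
s_p² = [9·6.977² + 13·8.474²]/22 = 62.3455
SE = √(s_p²·(1/10+1/14)) = 3.2692
t = (39.700−32.500)/3.2692 = 2.2024
df = 22
p-value (two-sided) = 0.03842
At α=0.05: p < α → reject H₀

reject H₀: yes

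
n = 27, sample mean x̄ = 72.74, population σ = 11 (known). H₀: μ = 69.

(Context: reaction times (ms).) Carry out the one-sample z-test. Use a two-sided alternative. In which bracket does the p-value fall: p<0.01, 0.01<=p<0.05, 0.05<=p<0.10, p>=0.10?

SE = σ/√n = 11/√27 = 2.1170
z = (x̄−μ₀)/SE = (72.74−69)/2.1170 = 1.7667
p-value (two-sided) = 0.07728
→ bracket: 0.05<=p<0.10

p-value bracket: 0.05<=p<0.10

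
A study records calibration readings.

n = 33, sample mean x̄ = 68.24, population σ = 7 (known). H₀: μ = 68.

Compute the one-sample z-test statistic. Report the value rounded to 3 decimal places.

test statistic = 0.197

SE = σ/√n = 7/√33 = 1.2185
z = (x̄−μ₀)/SE = (68.24−68)/1.2185 = 0.1970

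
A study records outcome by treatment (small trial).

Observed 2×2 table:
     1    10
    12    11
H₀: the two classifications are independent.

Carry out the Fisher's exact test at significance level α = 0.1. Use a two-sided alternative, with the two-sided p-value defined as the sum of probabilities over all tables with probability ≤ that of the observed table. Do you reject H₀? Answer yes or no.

reject H₀: yes

Margins: r₁=11, r₂=23, c₁=13, c₂=21, n=34
p_obs = C(11,1)·C(23,12)/C(34,13); sum pmf over tables with pmf ≤ p_obs
p-value (two-sided) = 0.02379
At α=0.1: p < α → reject H₀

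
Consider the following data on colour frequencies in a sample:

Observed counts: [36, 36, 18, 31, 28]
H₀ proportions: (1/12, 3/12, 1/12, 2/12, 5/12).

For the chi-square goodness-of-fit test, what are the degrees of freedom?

degrees of freedom = 4

df = k − 1 = 5 − 1 = 4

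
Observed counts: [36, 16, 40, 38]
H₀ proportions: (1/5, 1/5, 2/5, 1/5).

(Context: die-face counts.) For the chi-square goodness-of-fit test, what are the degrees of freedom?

degrees of freedom = 3

df = k − 1 = 4 − 1 = 3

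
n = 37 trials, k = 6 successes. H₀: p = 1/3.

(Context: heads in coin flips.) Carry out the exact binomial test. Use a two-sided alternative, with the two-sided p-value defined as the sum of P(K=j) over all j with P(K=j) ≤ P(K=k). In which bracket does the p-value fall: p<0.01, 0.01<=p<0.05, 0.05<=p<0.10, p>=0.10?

Exact binomial: n=37, k=6, p₀=1/3=0.3333
P(X=j) = C(n,j)·p₀^j·(1−p₀)^(n−j); p = Σ P(X=j) over j with P(X=j) ≤ P(X=6)
p-value (two-sided) = 0.03464
→ bracket: 0.01<=p<0.05

p-value bracket: 0.01<=p<0.05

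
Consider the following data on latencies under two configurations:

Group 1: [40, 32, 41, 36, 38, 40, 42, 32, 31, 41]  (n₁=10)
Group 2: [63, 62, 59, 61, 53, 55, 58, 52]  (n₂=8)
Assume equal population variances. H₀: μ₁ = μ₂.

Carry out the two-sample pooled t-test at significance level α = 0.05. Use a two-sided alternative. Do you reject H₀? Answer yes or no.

x̄₁=37.300, s₁=4.244, n₁=10
x̄₂=57.875, s₂=4.155, n₂=8
s_p² = [9·4.244² + 7·4.155²]/16 = 17.6859
SE = √(s_p²·(1/10+1/8)) = 1.9948
t = (37.300−57.875)/1.9948 = -10.3142
df = 16
p-value (two-sided) = 0.00000
At α=0.05: p < α → reject H₀

reject H₀: yes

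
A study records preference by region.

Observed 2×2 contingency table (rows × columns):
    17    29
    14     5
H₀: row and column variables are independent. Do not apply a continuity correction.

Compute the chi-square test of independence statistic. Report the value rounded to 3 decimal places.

test statistic = 7.271

Row totals [46, 19], col totals [31, 34], n=65
χ² = (17−21.94)²/21.94 + (29−24.06)²/24.06 + (14−9.06)²/9.06 + (5−9.94)²/9.94 = 7.2706
df = 1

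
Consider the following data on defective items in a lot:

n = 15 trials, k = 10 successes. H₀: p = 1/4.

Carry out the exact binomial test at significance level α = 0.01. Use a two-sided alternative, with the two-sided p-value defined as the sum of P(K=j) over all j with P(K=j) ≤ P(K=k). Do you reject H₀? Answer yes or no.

reject H₀: yes

Exact binomial: n=15, k=10, p₀=1/4=0.2500
P(X=j) = C(n,j)·p₀^j·(1−p₀)^(n−j); p = Σ P(X=j) over j with P(X=j) ≤ P(X=10)
p-value (two-sided) = 0.00079
At α=0.01: p < α → reject H₀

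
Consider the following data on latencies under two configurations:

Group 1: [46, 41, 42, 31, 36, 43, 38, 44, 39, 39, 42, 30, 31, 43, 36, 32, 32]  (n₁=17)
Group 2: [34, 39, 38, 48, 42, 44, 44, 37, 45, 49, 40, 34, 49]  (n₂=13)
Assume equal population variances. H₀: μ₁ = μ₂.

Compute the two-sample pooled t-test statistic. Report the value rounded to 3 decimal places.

test statistic = -1.985

x̄₁=37.941, s₁=5.214, n₁=17
x̄₂=41.769, s₂=5.262, n₂=13
s_p² = [16·5.214² + 12·5.262²]/28 = 27.4017
SE = √(s_p²·(1/17+1/13)) = 1.9287
t = (37.941−41.769)/1.9287 = -1.9848
df = 28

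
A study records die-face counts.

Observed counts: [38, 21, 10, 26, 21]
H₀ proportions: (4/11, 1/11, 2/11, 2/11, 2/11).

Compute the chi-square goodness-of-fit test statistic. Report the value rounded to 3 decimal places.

test statistic = 17.754

n = 116; E_i = n·p_i = [42.18, 10.55, 21.09, 21.09, 21.09]
χ² = (38−42.18)²/42.18 + (21−10.55)²/10.55 + (10−21.09)²/21.09 + (26−21.09)²/21.09 + (21−21.09)²/21.09 = 17.7543
df = 4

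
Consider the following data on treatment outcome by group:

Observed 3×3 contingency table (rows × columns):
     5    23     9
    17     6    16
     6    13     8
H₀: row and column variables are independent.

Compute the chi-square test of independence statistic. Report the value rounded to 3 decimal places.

test statistic = 19.045

Row totals [37, 39, 27], col totals [28, 42, 33], n=103
χ² = (5−10.06)²/10.06 + (23−15.09)²/15.09 + (9−11.85)²/11.85 + (17−10.60)²/10.60 + (6−15.90)²/15.90 + (16−12.50)²/12.50 + (6−7.34)²/7.34 + (13−11.01)²/11.01 + (8−8.65)²/8.65 = 19.0450
df = 4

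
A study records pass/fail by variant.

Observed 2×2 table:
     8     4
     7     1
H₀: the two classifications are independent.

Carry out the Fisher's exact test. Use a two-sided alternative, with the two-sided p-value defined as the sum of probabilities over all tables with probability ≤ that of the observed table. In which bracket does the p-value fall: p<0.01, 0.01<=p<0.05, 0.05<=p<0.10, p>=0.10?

p-value bracket: p>=0.10

Margins: r₁=12, r₂=8, c₁=15, c₂=5, n=20
p_obs = C(12,8)·C(8,7)/C(20,15); sum pmf over tables with pmf ≤ p_obs
p-value (two-sided) = 0.60268
→ bracket: p>=0.10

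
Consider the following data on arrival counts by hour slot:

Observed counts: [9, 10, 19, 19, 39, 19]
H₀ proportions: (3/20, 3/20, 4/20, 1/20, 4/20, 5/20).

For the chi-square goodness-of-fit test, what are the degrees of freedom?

df = k − 1 = 6 − 1 = 5

degrees of freedom = 5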